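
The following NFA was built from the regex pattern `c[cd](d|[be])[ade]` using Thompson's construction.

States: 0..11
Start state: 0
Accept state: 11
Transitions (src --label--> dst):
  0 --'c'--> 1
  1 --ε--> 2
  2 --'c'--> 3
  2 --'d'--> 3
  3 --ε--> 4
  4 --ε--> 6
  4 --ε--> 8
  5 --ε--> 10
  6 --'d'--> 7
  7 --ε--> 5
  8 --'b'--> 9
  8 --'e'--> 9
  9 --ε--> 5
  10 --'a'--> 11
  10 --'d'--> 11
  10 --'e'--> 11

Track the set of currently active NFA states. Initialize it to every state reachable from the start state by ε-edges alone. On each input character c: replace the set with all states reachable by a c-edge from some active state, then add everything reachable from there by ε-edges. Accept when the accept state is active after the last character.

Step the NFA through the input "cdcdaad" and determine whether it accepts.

initial (ε-close {0}): {0}
'c' @ 1: {1,2}
'd' @ 2: {3,4,6,8}
'c' @ 3: {}  — no active states
rest 'daad' ignored (set empty)
final: {}; accept 11 not in set

Answer: REJECT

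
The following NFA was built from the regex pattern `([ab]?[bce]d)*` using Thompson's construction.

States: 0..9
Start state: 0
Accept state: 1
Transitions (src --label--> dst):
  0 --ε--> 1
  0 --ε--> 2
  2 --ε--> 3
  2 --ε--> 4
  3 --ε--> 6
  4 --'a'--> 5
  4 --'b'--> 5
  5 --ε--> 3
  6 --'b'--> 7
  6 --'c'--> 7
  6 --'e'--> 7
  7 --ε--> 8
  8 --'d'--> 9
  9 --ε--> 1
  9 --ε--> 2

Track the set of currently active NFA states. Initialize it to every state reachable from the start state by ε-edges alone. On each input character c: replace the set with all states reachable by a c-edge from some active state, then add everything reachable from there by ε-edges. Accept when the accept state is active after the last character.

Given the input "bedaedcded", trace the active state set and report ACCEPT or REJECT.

start: ε-closure({0}) = {0,1,2,3,4,6}
'b' @ 1: {3,5,6,7,8}
'e' @ 2: {7,8}
'd' @ 3: {1,2,3,4,6,9}  ✓accept
'a' @ 4: {3,5,6}
'e' @ 5: {7,8}
'd' @ 6: {1,2,3,4,6,9}  ✓accept
'c' @ 7: {7,8}
'd' @ 8: {1,2,3,4,6,9}  ✓accept
'e' @ 9: {7,8}
'd' @ 10: {1,2,3,4,6,9}  ✓accept
after full input: {1,2,3,4,6,9}  (accept=1 in)

Answer: ACCEPT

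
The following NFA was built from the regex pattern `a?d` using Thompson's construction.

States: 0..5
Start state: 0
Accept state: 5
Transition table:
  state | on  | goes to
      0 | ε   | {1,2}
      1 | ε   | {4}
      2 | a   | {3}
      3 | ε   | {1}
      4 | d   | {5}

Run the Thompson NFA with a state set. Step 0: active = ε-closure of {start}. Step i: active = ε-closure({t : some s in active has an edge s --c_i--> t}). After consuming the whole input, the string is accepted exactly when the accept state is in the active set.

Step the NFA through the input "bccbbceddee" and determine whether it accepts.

initial (ε-close {0}): {0,1,2,4}
'b' @ 1: {}  — dead — no transitions
rest 'ccbbceddee' ignored (set empty)
final: {}; accept 5 not in set

Answer: REJECT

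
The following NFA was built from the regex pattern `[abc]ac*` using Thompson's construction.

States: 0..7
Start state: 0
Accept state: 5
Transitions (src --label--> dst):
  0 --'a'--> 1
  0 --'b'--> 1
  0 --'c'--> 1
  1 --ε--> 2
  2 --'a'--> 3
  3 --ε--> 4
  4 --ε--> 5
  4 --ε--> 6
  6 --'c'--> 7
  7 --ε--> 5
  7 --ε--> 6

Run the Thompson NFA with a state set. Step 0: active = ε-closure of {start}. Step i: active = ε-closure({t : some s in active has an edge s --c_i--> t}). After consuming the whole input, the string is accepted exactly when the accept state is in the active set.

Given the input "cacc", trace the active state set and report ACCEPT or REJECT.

Answer: ACCEPT

Derivation:
start: ε-closure({0}) = {0}
'c' @ 1: {1,2}
'a' @ 2: {3,4,5,6}  (accept∈set)
'c' @ 3: {5,6,7}  (accept∈set)
'c' @ 4: {5,6,7}  (accept∈set)
end set {5,6,7} — state 5 in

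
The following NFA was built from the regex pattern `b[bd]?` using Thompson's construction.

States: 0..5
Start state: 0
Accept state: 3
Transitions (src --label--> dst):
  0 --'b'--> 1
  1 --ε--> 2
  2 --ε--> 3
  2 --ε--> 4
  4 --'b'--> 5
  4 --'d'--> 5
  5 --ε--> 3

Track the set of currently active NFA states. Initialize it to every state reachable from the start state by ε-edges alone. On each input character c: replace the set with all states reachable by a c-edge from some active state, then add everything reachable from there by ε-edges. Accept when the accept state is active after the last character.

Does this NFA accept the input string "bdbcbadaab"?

initial (ε-close {0}): {0}
'b' @ 1: {1,2,3,4}  [accepting]
'd' @ 2: {3,5}  [accepting]
'b' @ 3: {}  — state set empty
rest 'cbadaab' ignored (set empty)
end set {} — state 3 not in

Answer: REJECT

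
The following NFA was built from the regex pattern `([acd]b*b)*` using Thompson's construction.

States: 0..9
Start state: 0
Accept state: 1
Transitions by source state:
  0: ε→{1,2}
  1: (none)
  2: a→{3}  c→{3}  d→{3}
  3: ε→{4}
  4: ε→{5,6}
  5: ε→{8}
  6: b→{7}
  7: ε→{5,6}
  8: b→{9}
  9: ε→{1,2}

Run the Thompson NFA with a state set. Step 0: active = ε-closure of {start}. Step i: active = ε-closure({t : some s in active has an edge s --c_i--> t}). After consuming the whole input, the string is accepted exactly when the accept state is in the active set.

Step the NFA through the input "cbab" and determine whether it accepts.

Answer: ACCEPT

Derivation:
start: ε-closure({0}) = {0,1,2}
'c' @ 1: {3,4,5,6,8}
'b' @ 2: {1,2,5,6,7,8,9}  (accept∈set)
'a' @ 3: {3,4,5,6,8}
'b' @ 4: {1,2,5,6,7,8,9}  (accept∈set)
final: {1,2,5,6,7,8,9}; accept 1 in set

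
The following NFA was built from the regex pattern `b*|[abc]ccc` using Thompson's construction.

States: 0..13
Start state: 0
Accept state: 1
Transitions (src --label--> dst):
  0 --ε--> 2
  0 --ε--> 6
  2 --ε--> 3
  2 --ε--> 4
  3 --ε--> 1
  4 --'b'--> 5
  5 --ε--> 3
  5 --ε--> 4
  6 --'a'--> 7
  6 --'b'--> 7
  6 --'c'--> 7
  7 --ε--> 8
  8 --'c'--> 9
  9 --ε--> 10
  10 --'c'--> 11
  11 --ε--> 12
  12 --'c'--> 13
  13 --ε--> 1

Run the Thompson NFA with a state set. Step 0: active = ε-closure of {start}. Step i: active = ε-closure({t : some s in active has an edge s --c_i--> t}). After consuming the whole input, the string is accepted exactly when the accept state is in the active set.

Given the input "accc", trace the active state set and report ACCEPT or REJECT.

Answer: ACCEPT

Trace:
initial (ε-close {0}): {0,1,2,3,4,6}
'a' @ 1: {7,8}
'c' @ 2: {9,10}
'c' @ 3: {11,12}
'c' @ 4: {1,13}  (accept∈set)
end set {1,13} — state 1 in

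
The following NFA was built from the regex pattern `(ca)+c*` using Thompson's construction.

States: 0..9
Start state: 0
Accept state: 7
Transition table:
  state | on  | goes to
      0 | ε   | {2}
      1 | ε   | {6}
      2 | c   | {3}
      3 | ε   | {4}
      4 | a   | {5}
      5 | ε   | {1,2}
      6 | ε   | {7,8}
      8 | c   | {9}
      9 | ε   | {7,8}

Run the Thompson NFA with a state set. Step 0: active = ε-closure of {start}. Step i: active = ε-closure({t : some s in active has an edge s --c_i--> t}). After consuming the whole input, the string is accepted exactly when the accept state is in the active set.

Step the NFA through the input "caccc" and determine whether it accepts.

Answer: ACCEPT

Derivation:
S₀ = ε-closure({0}) = {0,2}
'c' @ 1: {3,4}
'a' @ 2: {1,2,5,6,7,8}  (accept∈set)
'c' @ 3: {3,4,7,8,9}  (accept∈set)
'c' @ 4: {7,8,9}  (accept∈set)
'c' @ 5: {7,8,9}  (accept∈set)
after full input: {7,8,9}  (accept=7 in)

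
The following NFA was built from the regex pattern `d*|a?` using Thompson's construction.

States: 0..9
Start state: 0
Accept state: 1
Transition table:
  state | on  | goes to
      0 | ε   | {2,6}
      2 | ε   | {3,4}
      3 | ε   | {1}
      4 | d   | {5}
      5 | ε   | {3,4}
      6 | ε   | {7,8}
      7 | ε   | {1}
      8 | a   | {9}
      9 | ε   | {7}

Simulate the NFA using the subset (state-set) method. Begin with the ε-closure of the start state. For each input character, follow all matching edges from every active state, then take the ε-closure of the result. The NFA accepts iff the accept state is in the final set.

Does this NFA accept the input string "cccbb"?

Answer: REJECT

Derivation:
start: ε-closure({0}) = {0,1,2,3,4,6,7,8}
'c' @ 1: {}  — no active states
rest 'ccbb' ignored (set empty)
end set {} — state 1 not in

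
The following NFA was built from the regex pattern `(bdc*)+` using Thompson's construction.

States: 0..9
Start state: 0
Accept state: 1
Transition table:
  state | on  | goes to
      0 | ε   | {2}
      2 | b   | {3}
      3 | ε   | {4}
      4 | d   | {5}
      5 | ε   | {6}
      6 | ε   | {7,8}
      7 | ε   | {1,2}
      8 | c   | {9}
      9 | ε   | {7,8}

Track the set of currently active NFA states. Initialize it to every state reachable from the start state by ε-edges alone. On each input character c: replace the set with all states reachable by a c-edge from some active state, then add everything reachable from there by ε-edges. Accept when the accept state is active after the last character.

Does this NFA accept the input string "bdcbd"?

Answer: ACCEPT

Derivation:
start: ε-closure({0}) = {0,2}
'b' @ 1: {3,4}
'd' @ 2: {1,2,5,6,7,8}  [accepting]
'c' @ 3: {1,2,7,8,9}  [accepting]
'b' @ 4: {3,4}
'd' @ 5: {1,2,5,6,7,8}  [accepting]
end set {1,2,5,6,7,8} — state 1 in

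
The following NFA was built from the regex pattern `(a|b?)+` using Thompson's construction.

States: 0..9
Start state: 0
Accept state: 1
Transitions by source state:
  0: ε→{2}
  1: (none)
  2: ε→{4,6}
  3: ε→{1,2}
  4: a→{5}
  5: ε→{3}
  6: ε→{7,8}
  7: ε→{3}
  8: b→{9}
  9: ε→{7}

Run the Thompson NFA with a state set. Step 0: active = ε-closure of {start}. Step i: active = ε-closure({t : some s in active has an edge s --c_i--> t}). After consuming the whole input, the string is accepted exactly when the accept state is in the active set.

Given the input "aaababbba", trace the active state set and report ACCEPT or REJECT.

Answer: ACCEPT

Derivation:
initial (ε-close {0}): {0,1,2,3,4,6,7,8}
'a' @ 1: {1,2,3,4,5,6,7,8}  ✓accept
'a' @ 2: {1,2,3,4,5,6,7,8}  ✓accept
'a' @ 3: {1,2,3,4,5,6,7,8}  ✓accept
'b' @ 4: {1,2,3,4,6,7,8,9}  ✓accept
'a' @ 5: {1,2,3,4,5,6,7,8}  ✓accept
'b' @ 6: {1,2,3,4,6,7,8,9}  ✓accept
'b' @ 7: {1,2,3,4,6,7,8,9}  ✓accept
'b' @ 8: {1,2,3,4,6,7,8,9}  ✓accept
'a' @ 9: {1,2,3,4,5,6,7,8}  ✓accept
after full input: {1,2,3,4,5,6,7,8}  (accept=1 in)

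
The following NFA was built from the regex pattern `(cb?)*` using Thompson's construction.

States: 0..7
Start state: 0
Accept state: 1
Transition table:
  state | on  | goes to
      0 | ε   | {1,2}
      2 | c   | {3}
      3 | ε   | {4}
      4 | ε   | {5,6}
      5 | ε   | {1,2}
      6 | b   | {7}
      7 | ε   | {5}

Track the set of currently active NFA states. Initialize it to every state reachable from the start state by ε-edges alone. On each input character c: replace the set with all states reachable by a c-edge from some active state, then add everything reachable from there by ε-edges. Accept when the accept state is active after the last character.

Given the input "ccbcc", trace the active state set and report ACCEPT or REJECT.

Answer: ACCEPT

Steps:
S₀ = ε-closure({0}) = {0,1,2}
'c' @ 1: {1,2,3,4,5,6}  ✓accept
'c' @ 2: {1,2,3,4,5,6}  ✓accept
'b' @ 3: {1,2,5,7}  ✓accept
'c' @ 4: {1,2,3,4,5,6}  ✓accept
'c' @ 5: {1,2,3,4,5,6}  ✓accept
final: {1,2,3,4,5,6}; accept 1 in set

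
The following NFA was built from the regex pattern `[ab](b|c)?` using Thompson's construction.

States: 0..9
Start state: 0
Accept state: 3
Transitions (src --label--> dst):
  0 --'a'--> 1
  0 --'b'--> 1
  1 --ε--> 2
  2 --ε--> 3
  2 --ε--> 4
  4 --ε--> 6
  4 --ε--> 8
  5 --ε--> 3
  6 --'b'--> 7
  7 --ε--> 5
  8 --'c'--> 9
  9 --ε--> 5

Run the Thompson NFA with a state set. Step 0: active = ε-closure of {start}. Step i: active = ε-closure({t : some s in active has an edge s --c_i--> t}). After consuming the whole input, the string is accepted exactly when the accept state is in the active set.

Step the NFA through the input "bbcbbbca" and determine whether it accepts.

Answer: REJECT

Derivation:
S₀ = ε-closure({0}) = {0}
'b' @ 1: {1,2,3,4,6,8}  [accepting]
'b' @ 2: {3,5,7}  [accepting]
'c' @ 3: {}  — dead — no transitions
rest 'bbbca' ignored (set empty)
final: {}; accept 3 not in set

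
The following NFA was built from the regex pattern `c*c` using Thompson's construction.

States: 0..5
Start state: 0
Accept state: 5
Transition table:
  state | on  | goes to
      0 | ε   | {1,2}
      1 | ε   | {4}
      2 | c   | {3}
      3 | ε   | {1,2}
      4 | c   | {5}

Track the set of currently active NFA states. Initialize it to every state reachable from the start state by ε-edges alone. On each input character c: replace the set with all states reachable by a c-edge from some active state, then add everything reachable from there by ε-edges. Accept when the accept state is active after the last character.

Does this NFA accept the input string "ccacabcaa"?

start: ε-closure({0}) = {0,1,2,4}
'c' @ 1: {1,2,3,4,5}  (accept∈set)
'c' @ 2: {1,2,3,4,5}  (accept∈set)
'a' @ 3: {}  — dead — no transitions
rest 'cabcaa' ignored (set empty)
end set {} — state 5 not in

Answer: REJECT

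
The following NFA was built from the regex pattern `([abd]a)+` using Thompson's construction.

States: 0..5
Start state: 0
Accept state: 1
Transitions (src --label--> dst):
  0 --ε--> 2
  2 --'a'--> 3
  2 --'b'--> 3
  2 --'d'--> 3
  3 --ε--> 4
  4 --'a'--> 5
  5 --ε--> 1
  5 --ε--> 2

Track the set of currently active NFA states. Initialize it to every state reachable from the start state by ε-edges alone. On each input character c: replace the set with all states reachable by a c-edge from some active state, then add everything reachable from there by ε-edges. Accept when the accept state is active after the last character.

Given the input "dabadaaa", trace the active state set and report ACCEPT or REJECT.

Answer: ACCEPT

Derivation:
initial (ε-close {0}): {0,2}
'd' @ 1: {3,4}
'a' @ 2: {1,2,5}  [accepting]
'b' @ 3: {3,4}
'a' @ 4: {1,2,5}  [accepting]
'd' @ 5: {3,4}
'a' @ 6: {1,2,5}  [accepting]
'a' @ 7: {3,4}
'a' @ 8: {1,2,5}  [accepting]
end set {1,2,5} — state 1 in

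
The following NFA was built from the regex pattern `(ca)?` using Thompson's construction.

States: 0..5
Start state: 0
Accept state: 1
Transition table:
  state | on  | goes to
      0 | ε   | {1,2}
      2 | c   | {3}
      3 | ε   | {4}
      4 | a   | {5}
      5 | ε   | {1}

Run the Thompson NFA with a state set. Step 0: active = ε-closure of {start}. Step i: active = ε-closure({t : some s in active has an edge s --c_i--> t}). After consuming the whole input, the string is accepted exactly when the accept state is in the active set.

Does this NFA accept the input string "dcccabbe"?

start: ε-closure({0}) = {0,1,2}
'd' @ 1: {}  — no active states
rest 'cccabbe' ignored (set empty)
final: {}; accept 1 not in set

Answer: REJECT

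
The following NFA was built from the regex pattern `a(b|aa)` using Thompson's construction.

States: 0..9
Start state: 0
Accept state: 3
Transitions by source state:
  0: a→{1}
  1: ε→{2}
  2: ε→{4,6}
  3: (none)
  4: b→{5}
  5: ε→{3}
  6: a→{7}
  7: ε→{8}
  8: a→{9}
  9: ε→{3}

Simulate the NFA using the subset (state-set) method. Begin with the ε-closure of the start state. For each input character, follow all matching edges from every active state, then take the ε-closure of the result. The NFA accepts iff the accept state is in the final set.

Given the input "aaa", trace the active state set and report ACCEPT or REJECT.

Answer: ACCEPT

Derivation:
S₀ = ε-closure({0}) = {0}
'a' @ 1: {1,2,4,6}
'a' @ 2: {7,8}
'a' @ 3: {3,9}  ✓accept
end set {3,9} — state 3 in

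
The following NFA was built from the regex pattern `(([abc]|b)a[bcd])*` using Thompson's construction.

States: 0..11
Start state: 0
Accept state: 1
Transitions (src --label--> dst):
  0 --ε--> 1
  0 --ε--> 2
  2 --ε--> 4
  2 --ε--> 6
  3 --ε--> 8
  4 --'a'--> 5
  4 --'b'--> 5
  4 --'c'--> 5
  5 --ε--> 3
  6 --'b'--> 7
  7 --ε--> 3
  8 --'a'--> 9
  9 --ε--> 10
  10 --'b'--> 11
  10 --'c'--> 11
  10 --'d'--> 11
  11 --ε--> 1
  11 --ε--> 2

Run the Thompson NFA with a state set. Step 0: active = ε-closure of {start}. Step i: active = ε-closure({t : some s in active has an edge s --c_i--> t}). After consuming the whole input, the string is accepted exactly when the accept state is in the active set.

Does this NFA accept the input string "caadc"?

start: ε-closure({0}) = {0,1,2,4,6}
'c' @ 1: {3,5,8}
'a' @ 2: {9,10}
'a' @ 3: {}  — state set empty
rest 'dc' ignored (set empty)
after full input: {}  (accept=1 not in)

Answer: REJECT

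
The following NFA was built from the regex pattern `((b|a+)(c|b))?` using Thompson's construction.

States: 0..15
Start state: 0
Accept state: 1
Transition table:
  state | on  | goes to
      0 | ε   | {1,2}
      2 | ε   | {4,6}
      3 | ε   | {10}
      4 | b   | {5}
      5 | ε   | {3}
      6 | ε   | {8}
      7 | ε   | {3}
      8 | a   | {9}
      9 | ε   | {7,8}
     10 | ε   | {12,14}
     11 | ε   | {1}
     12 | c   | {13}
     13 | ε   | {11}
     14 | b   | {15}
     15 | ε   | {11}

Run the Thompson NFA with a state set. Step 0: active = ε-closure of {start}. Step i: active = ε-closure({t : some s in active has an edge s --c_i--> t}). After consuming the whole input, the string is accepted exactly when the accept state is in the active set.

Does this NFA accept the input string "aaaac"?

initial (ε-close {0}): {0,1,2,4,6,8}
'a' @ 1: {3,7,8,9,10,12,14}
'a' @ 2: {3,7,8,9,10,12,14}
'a' @ 3: {3,7,8,9,10,12,14}
'a' @ 4: {3,7,8,9,10,12,14}
'c' @ 5: {1,11,13}  ✓accept
after full input: {1,11,13}  (accept=1 in)

Answer: ACCEPT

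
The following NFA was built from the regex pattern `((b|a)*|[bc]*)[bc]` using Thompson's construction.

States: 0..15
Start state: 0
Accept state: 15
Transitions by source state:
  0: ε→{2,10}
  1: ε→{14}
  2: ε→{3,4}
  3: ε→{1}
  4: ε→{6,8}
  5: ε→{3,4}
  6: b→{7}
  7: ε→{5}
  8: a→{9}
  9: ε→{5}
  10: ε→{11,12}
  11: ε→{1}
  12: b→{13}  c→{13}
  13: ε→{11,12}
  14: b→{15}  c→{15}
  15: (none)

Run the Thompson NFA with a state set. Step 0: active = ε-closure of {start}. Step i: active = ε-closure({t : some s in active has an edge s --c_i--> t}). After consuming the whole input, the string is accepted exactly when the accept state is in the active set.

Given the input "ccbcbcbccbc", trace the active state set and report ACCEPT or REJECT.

S₀ = ε-closure({0}) = {0,1,2,3,4,6,8,10,11,12,14}
'c' @ 1: {1,11,12,13,14,15}  [accepting]
'c' @ 2: {1,11,12,13,14,15}  [accepting]
'b' @ 3: {1,11,12,13,14,15}  [accepting]
'c' @ 4: {1,11,12,13,14,15}  [accepting]
'b' @ 5: {1,11,12,13,14,15}  [accepting]
'c' @ 6: {1,11,12,13,14,15}  [accepting]
'b' @ 7: {1,11,12,13,14,15}  [accepting]
'c' @ 8: {1,11,12,13,14,15}  [accepting]
'c' @ 9: {1,11,12,13,14,15}  [accepting]
'b' @ 10: {1,11,12,13,14,15}  [accepting]
'c' @ 11: {1,11,12,13,14,15}  [accepting]
after full input: {1,11,12,13,14,15}  (accept=15 in)

Answer: ACCEPT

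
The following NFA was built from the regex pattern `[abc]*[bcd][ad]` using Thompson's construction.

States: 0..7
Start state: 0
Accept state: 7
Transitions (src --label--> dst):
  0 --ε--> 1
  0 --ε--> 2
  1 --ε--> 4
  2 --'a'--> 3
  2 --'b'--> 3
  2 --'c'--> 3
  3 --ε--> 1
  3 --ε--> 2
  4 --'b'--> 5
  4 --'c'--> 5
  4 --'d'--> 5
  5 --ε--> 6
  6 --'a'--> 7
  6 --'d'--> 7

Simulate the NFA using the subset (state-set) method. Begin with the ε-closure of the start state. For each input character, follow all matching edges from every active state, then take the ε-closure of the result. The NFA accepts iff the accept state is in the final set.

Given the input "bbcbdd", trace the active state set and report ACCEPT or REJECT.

initial (ε-close {0}): {0,1,2,4}
'b' @ 1: {1,2,3,4,5,6}
'b' @ 2: {1,2,3,4,5,6}
'c' @ 3: {1,2,3,4,5,6}
'b' @ 4: {1,2,3,4,5,6}
'd' @ 5: {5,6,7}  ✓accept
'd' @ 6: {7}  ✓accept
end set {7} — state 7 in

Answer: ACCEPT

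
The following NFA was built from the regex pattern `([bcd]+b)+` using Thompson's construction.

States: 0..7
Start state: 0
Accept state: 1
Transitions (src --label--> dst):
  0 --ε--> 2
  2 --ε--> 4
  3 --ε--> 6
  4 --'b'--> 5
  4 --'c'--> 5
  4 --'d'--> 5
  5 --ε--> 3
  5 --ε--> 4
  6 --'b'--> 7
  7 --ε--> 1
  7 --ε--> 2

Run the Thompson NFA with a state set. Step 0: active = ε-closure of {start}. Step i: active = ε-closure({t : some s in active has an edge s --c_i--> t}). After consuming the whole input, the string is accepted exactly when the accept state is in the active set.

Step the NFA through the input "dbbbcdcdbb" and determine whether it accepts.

start: ε-closure({0}) = {0,2,4}
'd' @ 1: {3,4,5,6}
'b' @ 2: {1,2,3,4,5,6,7}  (accept∈set)
'b' @ 3: {1,2,3,4,5,6,7}  (accept∈set)
'b' @ 4: {1,2,3,4,5,6,7}  (accept∈set)
'c' @ 5: {3,4,5,6}
'd' @ 6: {3,4,5,6}
'c' @ 7: {3,4,5,6}
'd' @ 8: {3,4,5,6}
'b' @ 9: {1,2,3,4,5,6,7}  (accept∈set)
'b' @ 10: {1,2,3,4,5,6,7}  (accept∈set)
end set {1,2,3,4,5,6,7} — state 1 in

Answer: ACCEPT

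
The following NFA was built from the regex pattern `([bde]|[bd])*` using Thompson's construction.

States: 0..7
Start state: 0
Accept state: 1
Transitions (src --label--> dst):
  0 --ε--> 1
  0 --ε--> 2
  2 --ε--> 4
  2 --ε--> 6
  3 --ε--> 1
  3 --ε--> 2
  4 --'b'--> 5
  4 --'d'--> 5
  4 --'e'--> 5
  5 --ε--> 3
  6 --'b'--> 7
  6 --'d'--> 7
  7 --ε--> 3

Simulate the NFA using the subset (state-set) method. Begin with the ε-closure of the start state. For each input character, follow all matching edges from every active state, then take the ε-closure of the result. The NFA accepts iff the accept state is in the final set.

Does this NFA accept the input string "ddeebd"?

initial (ε-close {0}): {0,1,2,4,6}
'd' @ 1: {1,2,3,4,5,6,7}  (accept∈set)
'd' @ 2: {1,2,3,4,5,6,7}  (accept∈set)
'e' @ 3: {1,2,3,4,5,6}  (accept∈set)
'e' @ 4: {1,2,3,4,5,6}  (accept∈set)
'b' @ 5: {1,2,3,4,5,6,7}  (accept∈set)
'd' @ 6: {1,2,3,4,5,6,7}  (accept∈set)
after full input: {1,2,3,4,5,6,7}  (accept=1 in)

Answer: ACCEPT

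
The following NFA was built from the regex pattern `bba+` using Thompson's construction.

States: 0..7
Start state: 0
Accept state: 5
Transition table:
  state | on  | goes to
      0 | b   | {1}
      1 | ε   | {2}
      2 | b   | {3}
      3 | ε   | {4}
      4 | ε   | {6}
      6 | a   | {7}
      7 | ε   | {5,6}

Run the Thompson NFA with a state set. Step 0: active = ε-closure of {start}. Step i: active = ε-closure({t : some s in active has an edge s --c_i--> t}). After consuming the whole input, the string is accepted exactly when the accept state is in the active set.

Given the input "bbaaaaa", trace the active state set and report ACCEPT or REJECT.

Answer: ACCEPT

Steps:
initial (ε-close {0}): {0}
'b' @ 1: {1,2}
'b' @ 2: {3,4,6}
'a' @ 3: {5,6,7}  [accepting]
'a' @ 4: {5,6,7}  [accepting]
'a' @ 5: {5,6,7}  [accepting]
'a' @ 6: {5,6,7}  [accepting]
'a' @ 7: {5,6,7}  [accepting]
final: {5,6,7}; accept 5 in set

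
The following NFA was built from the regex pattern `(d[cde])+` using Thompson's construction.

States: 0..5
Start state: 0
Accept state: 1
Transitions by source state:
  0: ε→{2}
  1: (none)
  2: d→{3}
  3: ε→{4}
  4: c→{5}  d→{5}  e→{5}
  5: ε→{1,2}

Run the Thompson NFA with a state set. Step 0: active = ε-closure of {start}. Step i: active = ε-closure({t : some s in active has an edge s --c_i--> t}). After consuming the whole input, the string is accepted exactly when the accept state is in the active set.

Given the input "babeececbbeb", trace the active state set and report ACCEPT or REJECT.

Answer: REJECT

Derivation:
initial (ε-close {0}): {0,2}
'b' @ 1: {}  — state set empty
rest 'abeececbbeb' ignored (set empty)
end set {} — state 1 not in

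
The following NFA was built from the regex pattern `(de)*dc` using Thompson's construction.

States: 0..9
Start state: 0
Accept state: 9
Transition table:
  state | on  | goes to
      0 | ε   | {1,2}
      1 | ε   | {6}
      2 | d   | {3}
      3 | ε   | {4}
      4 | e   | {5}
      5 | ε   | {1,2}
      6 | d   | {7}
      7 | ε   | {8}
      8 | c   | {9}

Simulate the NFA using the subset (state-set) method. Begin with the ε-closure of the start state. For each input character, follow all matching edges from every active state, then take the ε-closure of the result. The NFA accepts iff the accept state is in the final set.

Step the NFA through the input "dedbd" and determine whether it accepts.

Answer: REJECT

Derivation:
initial (ε-close {0}): {0,1,2,6}
'd' @ 1: {3,4,7,8}
'e' @ 2: {1,2,5,6}
'd' @ 3: {3,4,7,8}
'b' @ 4: {}  — no active states
rest 'd' ignored (set empty)
after full input: {}  (accept=9 not in)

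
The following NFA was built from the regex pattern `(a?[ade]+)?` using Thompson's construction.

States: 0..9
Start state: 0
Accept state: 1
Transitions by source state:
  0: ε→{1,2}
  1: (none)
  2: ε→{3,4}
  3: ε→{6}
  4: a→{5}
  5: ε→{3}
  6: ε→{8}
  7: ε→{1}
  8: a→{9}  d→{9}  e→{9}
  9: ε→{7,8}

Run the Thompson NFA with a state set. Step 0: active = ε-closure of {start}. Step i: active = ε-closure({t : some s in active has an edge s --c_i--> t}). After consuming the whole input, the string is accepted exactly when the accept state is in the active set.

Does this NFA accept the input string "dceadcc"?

Answer: REJECT

Derivation:
S₀ = ε-closure({0}) = {0,1,2,3,4,6,8}
'd' @ 1: {1,7,8,9}  ✓accept
'c' @ 2: {}  — no active states
rest 'eadcc' ignored (set empty)
final: {}; accept 1 not in set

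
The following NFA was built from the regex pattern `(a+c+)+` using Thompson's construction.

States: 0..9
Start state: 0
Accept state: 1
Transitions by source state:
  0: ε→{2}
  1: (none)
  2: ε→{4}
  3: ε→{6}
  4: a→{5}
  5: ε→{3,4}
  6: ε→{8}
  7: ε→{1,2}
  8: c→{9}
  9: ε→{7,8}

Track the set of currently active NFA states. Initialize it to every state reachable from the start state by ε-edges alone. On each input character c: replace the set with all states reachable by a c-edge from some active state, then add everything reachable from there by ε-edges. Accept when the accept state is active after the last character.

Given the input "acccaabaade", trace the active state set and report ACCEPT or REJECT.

Answer: REJECT

Steps:
S₀ = ε-closure({0}) = {0,2,4}
'a' @ 1: {3,4,5,6,8}
'c' @ 2: {1,2,4,7,8,9}  [accepting]
'c' @ 3: {1,2,4,7,8,9}  [accepting]
'c' @ 4: {1,2,4,7,8,9}  [accepting]
'a' @ 5: {3,4,5,6,8}
'a' @ 6: {3,4,5,6,8}
'b' @ 7: {}  — state set empty
rest 'aade' ignored (set empty)
end set {} — state 1 not in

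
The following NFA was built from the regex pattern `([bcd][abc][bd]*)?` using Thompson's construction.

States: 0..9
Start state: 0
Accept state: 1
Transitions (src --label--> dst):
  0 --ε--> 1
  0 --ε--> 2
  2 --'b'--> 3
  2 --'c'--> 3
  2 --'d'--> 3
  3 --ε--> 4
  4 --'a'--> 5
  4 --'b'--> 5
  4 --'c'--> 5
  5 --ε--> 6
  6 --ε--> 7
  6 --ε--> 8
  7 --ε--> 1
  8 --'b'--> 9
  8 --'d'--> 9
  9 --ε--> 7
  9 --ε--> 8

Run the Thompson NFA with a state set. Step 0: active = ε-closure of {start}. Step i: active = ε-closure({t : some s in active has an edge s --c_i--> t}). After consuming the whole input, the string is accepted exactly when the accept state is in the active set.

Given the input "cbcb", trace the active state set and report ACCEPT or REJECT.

Answer: REJECT

Steps:
initial (ε-close {0}): {0,1,2}
'c' @ 1: {3,4}
'b' @ 2: {1,5,6,7,8}  [accepting]
'c' @ 3: {}  — no active states
rest 'b' ignored (set empty)
end set {} — state 1 not in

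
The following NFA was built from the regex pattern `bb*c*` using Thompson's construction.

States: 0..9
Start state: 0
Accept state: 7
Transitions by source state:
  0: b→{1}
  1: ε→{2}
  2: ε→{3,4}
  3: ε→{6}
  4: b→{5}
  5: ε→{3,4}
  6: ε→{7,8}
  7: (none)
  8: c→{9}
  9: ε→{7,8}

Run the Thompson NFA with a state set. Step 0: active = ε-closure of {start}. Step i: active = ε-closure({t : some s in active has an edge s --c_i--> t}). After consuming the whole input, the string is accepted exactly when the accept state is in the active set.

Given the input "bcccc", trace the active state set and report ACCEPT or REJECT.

Answer: ACCEPT

Trace:
initial (ε-close {0}): {0}
'b' @ 1: {1,2,3,4,6,7,8}  [accepting]
'c' @ 2: {7,8,9}  [accepting]
'c' @ 3: {7,8,9}  [accepting]
'c' @ 4: {7,8,9}  [accepting]
'c' @ 5: {7,8,9}  [accepting]
final: {7,8,9}; accept 7 in set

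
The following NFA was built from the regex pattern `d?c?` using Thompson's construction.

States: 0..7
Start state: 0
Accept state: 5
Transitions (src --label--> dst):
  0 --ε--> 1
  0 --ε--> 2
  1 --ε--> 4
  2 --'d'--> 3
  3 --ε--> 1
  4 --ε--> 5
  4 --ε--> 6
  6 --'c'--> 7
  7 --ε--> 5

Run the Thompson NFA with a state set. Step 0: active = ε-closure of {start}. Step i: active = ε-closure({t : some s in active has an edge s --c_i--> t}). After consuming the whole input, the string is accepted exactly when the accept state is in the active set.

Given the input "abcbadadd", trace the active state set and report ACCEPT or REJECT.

initial (ε-close {0}): {0,1,2,4,5,6}
'a' @ 1: {}  — state set empty
rest 'bcbadadd' ignored (set empty)
end set {} — state 5 not in

Answer: REJECT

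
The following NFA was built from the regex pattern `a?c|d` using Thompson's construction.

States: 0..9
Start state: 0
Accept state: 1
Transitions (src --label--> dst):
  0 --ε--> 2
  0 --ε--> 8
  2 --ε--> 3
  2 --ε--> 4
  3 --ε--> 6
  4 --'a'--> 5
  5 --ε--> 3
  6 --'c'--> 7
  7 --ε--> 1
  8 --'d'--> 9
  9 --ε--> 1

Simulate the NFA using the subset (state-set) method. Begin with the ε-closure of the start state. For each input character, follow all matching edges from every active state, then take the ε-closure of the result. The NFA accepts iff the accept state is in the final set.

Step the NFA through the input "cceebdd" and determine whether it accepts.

S₀ = ε-closure({0}) = {0,2,3,4,6,8}
'c' @ 1: {1,7}  (accept∈set)
'c' @ 2: {}  — dead — no transitions
rest 'eebdd' ignored (set empty)
after full input: {}  (accept=1 not in)

Answer: REJECT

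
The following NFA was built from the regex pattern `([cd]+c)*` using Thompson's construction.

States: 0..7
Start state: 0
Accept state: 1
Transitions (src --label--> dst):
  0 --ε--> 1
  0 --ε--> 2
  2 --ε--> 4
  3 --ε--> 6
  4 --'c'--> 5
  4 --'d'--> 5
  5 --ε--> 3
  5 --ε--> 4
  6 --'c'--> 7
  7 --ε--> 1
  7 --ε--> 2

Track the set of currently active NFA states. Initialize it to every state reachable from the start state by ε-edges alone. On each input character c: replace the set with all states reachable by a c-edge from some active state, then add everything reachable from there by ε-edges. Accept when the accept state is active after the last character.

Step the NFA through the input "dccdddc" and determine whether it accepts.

Answer: ACCEPT

Steps:
start: ε-closure({0}) = {0,1,2,4}
'd' @ 1: {3,4,5,6}
'c' @ 2: {1,2,3,4,5,6,7}  (accept∈set)
'c' @ 3: {1,2,3,4,5,6,7}  (accept∈set)
'd' @ 4: {3,4,5,6}
'd' @ 5: {3,4,5,6}
'd' @ 6: {3,4,5,6}
'c' @ 7: {1,2,3,4,5,6,7}  (accept∈set)
final: {1,2,3,4,5,6,7}; accept 1 in set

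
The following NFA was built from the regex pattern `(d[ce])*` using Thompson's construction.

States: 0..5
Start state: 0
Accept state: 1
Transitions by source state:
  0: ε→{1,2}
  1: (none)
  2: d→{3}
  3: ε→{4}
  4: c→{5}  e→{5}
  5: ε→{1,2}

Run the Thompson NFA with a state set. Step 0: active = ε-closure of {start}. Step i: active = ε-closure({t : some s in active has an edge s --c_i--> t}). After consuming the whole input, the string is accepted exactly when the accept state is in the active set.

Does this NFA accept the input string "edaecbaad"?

initial (ε-close {0}): {0,1,2}
'e' @ 1: {}  — state set empty
rest 'daecbaad' ignored (set empty)
end set {} — state 1 not in

Answer: REJECT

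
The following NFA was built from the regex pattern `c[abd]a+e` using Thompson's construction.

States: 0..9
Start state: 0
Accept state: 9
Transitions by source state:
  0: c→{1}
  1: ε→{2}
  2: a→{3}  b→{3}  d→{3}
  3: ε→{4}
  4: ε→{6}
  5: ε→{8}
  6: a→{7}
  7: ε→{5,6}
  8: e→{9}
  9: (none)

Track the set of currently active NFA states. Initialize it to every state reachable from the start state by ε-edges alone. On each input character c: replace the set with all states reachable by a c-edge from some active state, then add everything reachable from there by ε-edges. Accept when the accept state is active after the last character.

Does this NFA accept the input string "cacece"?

S₀ = ε-closure({0}) = {0}
'c' @ 1: {1,2}
'a' @ 2: {3,4,6}
'c' @ 3: {}  — state set empty
rest 'ece' ignored (set empty)
end set {} — state 9 not in

Answer: REJECT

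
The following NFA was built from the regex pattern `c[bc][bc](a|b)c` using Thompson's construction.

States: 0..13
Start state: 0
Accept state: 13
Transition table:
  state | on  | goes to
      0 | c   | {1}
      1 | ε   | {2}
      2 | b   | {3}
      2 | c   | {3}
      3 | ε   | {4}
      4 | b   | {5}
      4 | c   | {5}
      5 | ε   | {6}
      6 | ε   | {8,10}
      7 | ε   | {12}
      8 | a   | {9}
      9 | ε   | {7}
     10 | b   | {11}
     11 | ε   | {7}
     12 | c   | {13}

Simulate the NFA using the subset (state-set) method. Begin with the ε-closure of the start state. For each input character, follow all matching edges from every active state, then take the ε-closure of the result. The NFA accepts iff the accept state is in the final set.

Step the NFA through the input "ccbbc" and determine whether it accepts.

Answer: ACCEPT

Derivation:
initial (ε-close {0}): {0}
'c' @ 1: {1,2}
'c' @ 2: {3,4}
'b' @ 3: {5,6,8,10}
'b' @ 4: {7,11,12}
'c' @ 5: {13}  (accept∈set)
after full input: {13}  (accept=13 in)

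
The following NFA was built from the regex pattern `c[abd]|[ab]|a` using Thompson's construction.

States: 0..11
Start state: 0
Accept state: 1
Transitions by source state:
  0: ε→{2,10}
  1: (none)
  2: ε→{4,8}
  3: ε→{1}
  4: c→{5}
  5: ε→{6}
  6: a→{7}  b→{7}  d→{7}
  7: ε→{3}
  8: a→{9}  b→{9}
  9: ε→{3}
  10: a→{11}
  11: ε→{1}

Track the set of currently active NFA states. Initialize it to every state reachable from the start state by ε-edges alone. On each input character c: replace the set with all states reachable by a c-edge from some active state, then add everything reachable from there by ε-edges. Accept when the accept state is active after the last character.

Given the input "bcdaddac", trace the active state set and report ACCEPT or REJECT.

start: ε-closure({0}) = {0,2,4,8,10}
'b' @ 1: {1,3,9}  [accepting]
'c' @ 2: {}  — state set empty
rest 'daddac' ignored (set empty)
end set {} — state 1 not in

Answer: REJECT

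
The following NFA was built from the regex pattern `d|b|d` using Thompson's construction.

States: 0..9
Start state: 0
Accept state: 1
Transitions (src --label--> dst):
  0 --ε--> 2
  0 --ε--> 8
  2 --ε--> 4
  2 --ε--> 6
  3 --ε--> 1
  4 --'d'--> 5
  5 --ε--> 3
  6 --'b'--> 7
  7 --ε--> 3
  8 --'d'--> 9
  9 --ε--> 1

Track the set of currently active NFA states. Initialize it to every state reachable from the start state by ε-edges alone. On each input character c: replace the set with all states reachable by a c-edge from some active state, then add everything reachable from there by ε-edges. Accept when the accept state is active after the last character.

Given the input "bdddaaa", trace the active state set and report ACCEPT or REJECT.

Answer: REJECT

Trace:
S₀ = ε-closure({0}) = {0,2,4,6,8}
'b' @ 1: {1,3,7}  [accepting]
'd' @ 2: {}  — no active states
rest 'ddaaa' ignored (set empty)
final: {}; accept 1 not in set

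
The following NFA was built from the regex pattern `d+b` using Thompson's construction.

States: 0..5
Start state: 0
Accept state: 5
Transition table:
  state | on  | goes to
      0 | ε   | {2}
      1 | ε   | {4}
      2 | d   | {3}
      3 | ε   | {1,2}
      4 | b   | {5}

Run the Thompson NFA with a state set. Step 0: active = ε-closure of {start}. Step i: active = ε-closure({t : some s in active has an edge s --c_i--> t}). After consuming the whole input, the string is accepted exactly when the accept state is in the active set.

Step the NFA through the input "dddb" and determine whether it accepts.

Answer: ACCEPT

Derivation:
start: ε-closure({0}) = {0,2}
'd' @ 1: {1,2,3,4}
'd' @ 2: {1,2,3,4}
'd' @ 3: {1,2,3,4}
'b' @ 4: {5}  ✓accept
end set {5} — state 5 in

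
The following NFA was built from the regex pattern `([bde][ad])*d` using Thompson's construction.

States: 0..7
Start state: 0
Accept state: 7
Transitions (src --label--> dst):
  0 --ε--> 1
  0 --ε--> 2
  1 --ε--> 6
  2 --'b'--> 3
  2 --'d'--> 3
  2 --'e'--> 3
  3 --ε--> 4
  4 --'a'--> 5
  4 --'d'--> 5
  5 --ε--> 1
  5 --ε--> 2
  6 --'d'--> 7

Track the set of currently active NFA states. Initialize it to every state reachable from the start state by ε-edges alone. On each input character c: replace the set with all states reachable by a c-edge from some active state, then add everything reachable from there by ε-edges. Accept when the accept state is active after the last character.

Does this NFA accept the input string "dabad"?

initial (ε-close {0}): {0,1,2,6}
'd' @ 1: {3,4,7}  ✓accept
'a' @ 2: {1,2,5,6}
'b' @ 3: {3,4}
'a' @ 4: {1,2,5,6}
'd' @ 5: {3,4,7}  ✓accept
end set {3,4,7} — state 7 in

Answer: ACCEPT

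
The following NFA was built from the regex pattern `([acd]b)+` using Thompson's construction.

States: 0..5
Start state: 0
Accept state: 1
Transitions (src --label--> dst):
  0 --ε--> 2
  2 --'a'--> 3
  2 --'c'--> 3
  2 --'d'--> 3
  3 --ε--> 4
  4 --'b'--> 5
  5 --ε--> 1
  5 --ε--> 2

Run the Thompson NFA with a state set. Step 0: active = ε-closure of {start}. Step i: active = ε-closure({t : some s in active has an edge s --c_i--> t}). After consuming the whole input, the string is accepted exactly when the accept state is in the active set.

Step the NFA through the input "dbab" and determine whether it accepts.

Answer: ACCEPT

Steps:
S₀ = ε-closure({0}) = {0,2}
'd' @ 1: {3,4}
'b' @ 2: {1,2,5}  [accepting]
'a' @ 3: {3,4}
'b' @ 4: {1,2,5}  [accepting]
after full input: {1,2,5}  (accept=1 in)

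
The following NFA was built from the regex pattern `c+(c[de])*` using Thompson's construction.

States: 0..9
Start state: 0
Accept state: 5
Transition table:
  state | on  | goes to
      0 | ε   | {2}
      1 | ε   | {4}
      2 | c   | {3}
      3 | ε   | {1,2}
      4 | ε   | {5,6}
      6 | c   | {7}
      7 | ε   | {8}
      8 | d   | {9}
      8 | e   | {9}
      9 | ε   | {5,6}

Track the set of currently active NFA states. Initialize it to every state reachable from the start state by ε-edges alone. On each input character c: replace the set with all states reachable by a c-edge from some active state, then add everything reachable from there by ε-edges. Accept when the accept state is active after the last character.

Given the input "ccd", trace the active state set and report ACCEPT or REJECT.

Answer: ACCEPT

Steps:
start: ε-closure({0}) = {0,2}
'c' @ 1: {1,2,3,4,5,6}  (accept∈set)
'c' @ 2: {1,2,3,4,5,6,7,8}  (accept∈set)
'd' @ 3: {5,6,9}  (accept∈set)
final: {5,6,9}; accept 5 in set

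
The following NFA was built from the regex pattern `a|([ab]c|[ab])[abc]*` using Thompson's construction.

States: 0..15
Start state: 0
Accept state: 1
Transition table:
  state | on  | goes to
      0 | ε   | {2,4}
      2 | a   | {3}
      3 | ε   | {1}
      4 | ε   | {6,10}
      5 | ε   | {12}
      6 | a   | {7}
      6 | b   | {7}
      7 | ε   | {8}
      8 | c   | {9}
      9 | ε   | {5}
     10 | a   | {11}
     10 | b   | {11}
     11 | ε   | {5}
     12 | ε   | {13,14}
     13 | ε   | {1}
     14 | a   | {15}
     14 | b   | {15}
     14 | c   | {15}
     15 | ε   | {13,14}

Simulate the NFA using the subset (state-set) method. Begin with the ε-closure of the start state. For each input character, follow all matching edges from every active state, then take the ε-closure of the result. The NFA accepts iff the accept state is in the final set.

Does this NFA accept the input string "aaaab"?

Answer: ACCEPT

Trace:
S₀ = ε-closure({0}) = {0,2,4,6,10}
'a' @ 1: {1,3,5,7,8,11,12,13,14}  (accept∈set)
'a' @ 2: {1,13,14,15}  (accept∈set)
'a' @ 3: {1,13,14,15}  (accept∈set)
'a' @ 4: {1,13,14,15}  (accept∈set)
'b' @ 5: {1,13,14,15}  (accept∈set)
final: {1,13,14,15}; accept 1 in set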